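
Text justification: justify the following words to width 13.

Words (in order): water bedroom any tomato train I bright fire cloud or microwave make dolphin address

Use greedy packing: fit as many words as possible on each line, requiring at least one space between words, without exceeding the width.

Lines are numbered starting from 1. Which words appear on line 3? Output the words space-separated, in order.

Line 1: ['water', 'bedroom'] (min_width=13, slack=0)
Line 2: ['any', 'tomato'] (min_width=10, slack=3)
Line 3: ['train', 'I'] (min_width=7, slack=6)
Line 4: ['bright', 'fire'] (min_width=11, slack=2)
Line 5: ['cloud', 'or'] (min_width=8, slack=5)
Line 6: ['microwave'] (min_width=9, slack=4)
Line 7: ['make', 'dolphin'] (min_width=12, slack=1)
Line 8: ['address'] (min_width=7, slack=6)

Answer: train I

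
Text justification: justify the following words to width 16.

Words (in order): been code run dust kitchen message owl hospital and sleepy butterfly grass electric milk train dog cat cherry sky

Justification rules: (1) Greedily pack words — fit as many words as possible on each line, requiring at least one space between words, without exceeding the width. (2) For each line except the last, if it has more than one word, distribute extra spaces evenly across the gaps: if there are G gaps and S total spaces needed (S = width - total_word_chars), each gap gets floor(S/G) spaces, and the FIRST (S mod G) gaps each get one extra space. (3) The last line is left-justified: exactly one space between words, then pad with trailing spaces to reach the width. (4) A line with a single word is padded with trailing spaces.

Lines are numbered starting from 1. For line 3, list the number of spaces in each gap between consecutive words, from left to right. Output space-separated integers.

Line 1: ['been', 'code', 'run'] (min_width=13, slack=3)
Line 2: ['dust', 'kitchen'] (min_width=12, slack=4)
Line 3: ['message', 'owl'] (min_width=11, slack=5)
Line 4: ['hospital', 'and'] (min_width=12, slack=4)
Line 5: ['sleepy', 'butterfly'] (min_width=16, slack=0)
Line 6: ['grass', 'electric'] (min_width=14, slack=2)
Line 7: ['milk', 'train', 'dog'] (min_width=14, slack=2)
Line 8: ['cat', 'cherry', 'sky'] (min_width=14, slack=2)

Answer: 6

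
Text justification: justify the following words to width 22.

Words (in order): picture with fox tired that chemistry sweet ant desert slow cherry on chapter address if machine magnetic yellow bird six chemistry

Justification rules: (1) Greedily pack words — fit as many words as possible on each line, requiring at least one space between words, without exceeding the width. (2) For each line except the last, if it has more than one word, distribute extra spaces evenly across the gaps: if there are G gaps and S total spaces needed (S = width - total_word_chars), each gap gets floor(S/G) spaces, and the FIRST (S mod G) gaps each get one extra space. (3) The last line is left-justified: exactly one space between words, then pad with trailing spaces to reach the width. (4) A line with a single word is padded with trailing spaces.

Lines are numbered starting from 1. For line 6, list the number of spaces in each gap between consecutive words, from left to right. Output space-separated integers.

Answer: 5 4

Derivation:
Line 1: ['picture', 'with', 'fox', 'tired'] (min_width=22, slack=0)
Line 2: ['that', 'chemistry', 'sweet'] (min_width=20, slack=2)
Line 3: ['ant', 'desert', 'slow', 'cherry'] (min_width=22, slack=0)
Line 4: ['on', 'chapter', 'address', 'if'] (min_width=21, slack=1)
Line 5: ['machine', 'magnetic'] (min_width=16, slack=6)
Line 6: ['yellow', 'bird', 'six'] (min_width=15, slack=7)
Line 7: ['chemistry'] (min_width=9, slack=13)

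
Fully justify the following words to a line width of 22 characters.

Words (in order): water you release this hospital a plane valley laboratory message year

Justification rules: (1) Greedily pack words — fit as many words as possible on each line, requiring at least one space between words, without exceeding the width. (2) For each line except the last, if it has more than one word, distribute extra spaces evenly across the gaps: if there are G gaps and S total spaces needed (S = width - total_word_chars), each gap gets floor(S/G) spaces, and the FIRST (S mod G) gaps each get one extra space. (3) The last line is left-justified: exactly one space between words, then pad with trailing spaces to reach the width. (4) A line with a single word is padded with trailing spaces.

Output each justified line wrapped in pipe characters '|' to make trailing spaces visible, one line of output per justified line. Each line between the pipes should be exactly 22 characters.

Line 1: ['water', 'you', 'release', 'this'] (min_width=22, slack=0)
Line 2: ['hospital', 'a', 'plane'] (min_width=16, slack=6)
Line 3: ['valley', 'laboratory'] (min_width=17, slack=5)
Line 4: ['message', 'year'] (min_width=12, slack=10)

Answer: |water you release this|
|hospital    a    plane|
|valley      laboratory|
|message year          |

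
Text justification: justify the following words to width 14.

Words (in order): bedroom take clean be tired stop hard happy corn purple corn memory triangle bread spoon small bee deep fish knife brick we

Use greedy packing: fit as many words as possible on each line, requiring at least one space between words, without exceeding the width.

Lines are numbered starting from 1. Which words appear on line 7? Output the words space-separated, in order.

Answer: triangle bread

Derivation:
Line 1: ['bedroom', 'take'] (min_width=12, slack=2)
Line 2: ['clean', 'be', 'tired'] (min_width=14, slack=0)
Line 3: ['stop', 'hard'] (min_width=9, slack=5)
Line 4: ['happy', 'corn'] (min_width=10, slack=4)
Line 5: ['purple', 'corn'] (min_width=11, slack=3)
Line 6: ['memory'] (min_width=6, slack=8)
Line 7: ['triangle', 'bread'] (min_width=14, slack=0)
Line 8: ['spoon', 'small'] (min_width=11, slack=3)
Line 9: ['bee', 'deep', 'fish'] (min_width=13, slack=1)
Line 10: ['knife', 'brick', 'we'] (min_width=14, slack=0)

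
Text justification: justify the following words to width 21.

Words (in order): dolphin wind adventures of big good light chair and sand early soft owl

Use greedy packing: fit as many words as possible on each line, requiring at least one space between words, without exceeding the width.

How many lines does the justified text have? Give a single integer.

Answer: 4

Derivation:
Line 1: ['dolphin', 'wind'] (min_width=12, slack=9)
Line 2: ['adventures', 'of', 'big'] (min_width=17, slack=4)
Line 3: ['good', 'light', 'chair', 'and'] (min_width=20, slack=1)
Line 4: ['sand', 'early', 'soft', 'owl'] (min_width=19, slack=2)
Total lines: 4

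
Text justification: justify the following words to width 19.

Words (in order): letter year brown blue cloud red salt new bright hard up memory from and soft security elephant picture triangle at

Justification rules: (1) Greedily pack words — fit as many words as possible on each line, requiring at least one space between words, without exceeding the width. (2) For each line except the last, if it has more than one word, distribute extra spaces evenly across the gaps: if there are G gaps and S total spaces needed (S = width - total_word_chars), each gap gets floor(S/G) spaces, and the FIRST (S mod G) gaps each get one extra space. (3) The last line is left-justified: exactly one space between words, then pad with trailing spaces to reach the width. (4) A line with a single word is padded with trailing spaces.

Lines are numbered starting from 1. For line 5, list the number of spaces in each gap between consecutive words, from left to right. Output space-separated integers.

Line 1: ['letter', 'year', 'brown'] (min_width=17, slack=2)
Line 2: ['blue', 'cloud', 'red', 'salt'] (min_width=19, slack=0)
Line 3: ['new', 'bright', 'hard', 'up'] (min_width=18, slack=1)
Line 4: ['memory', 'from', 'and'] (min_width=15, slack=4)
Line 5: ['soft', 'security'] (min_width=13, slack=6)
Line 6: ['elephant', 'picture'] (min_width=16, slack=3)
Line 7: ['triangle', 'at'] (min_width=11, slack=8)

Answer: 7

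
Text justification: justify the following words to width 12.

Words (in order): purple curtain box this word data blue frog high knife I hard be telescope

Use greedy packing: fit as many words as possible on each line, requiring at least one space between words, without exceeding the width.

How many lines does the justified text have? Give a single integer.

Answer: 7

Derivation:
Line 1: ['purple'] (min_width=6, slack=6)
Line 2: ['curtain', 'box'] (min_width=11, slack=1)
Line 3: ['this', 'word'] (min_width=9, slack=3)
Line 4: ['data', 'blue'] (min_width=9, slack=3)
Line 5: ['frog', 'high'] (min_width=9, slack=3)
Line 6: ['knife', 'I', 'hard'] (min_width=12, slack=0)
Line 7: ['be', 'telescope'] (min_width=12, slack=0)
Total lines: 7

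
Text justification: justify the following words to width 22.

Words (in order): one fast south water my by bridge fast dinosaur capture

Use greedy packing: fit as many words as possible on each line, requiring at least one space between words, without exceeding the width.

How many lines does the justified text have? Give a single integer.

Line 1: ['one', 'fast', 'south', 'water'] (min_width=20, slack=2)
Line 2: ['my', 'by', 'bridge', 'fast'] (min_width=17, slack=5)
Line 3: ['dinosaur', 'capture'] (min_width=16, slack=6)
Total lines: 3

Answer: 3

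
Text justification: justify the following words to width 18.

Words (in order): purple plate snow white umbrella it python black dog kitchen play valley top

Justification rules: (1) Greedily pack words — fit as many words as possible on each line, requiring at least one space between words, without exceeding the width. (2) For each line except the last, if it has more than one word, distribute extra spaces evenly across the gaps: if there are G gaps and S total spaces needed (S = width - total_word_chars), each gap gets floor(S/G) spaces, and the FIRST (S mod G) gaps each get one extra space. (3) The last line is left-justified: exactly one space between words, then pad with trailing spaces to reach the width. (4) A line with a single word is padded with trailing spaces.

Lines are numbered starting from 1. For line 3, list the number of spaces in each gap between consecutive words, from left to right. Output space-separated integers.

Line 1: ['purple', 'plate', 'snow'] (min_width=17, slack=1)
Line 2: ['white', 'umbrella', 'it'] (min_width=17, slack=1)
Line 3: ['python', 'black', 'dog'] (min_width=16, slack=2)
Line 4: ['kitchen', 'play'] (min_width=12, slack=6)
Line 5: ['valley', 'top'] (min_width=10, slack=8)

Answer: 2 2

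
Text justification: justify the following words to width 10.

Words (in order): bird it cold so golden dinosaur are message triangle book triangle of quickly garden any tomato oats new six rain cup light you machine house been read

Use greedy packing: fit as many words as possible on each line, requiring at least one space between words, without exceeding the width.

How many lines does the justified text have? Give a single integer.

Answer: 19

Derivation:
Line 1: ['bird', 'it'] (min_width=7, slack=3)
Line 2: ['cold', 'so'] (min_width=7, slack=3)
Line 3: ['golden'] (min_width=6, slack=4)
Line 4: ['dinosaur'] (min_width=8, slack=2)
Line 5: ['are'] (min_width=3, slack=7)
Line 6: ['message'] (min_width=7, slack=3)
Line 7: ['triangle'] (min_width=8, slack=2)
Line 8: ['book'] (min_width=4, slack=6)
Line 9: ['triangle'] (min_width=8, slack=2)
Line 10: ['of', 'quickly'] (min_width=10, slack=0)
Line 11: ['garden', 'any'] (min_width=10, slack=0)
Line 12: ['tomato'] (min_width=6, slack=4)
Line 13: ['oats', 'new'] (min_width=8, slack=2)
Line 14: ['six', 'rain'] (min_width=8, slack=2)
Line 15: ['cup', 'light'] (min_width=9, slack=1)
Line 16: ['you'] (min_width=3, slack=7)
Line 17: ['machine'] (min_width=7, slack=3)
Line 18: ['house', 'been'] (min_width=10, slack=0)
Line 19: ['read'] (min_width=4, slack=6)
Total lines: 19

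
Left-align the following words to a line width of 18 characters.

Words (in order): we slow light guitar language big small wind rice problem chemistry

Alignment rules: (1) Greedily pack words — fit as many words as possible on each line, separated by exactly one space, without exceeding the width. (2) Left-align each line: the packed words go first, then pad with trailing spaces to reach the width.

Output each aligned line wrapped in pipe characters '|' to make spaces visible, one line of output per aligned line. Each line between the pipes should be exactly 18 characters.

Line 1: ['we', 'slow', 'light'] (min_width=13, slack=5)
Line 2: ['guitar', 'language'] (min_width=15, slack=3)
Line 3: ['big', 'small', 'wind'] (min_width=14, slack=4)
Line 4: ['rice', 'problem'] (min_width=12, slack=6)
Line 5: ['chemistry'] (min_width=9, slack=9)

Answer: |we slow light     |
|guitar language   |
|big small wind    |
|rice problem      |
|chemistry         |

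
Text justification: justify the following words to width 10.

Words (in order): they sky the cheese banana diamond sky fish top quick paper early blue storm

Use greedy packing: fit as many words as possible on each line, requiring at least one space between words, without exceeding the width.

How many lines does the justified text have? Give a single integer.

Line 1: ['they', 'sky'] (min_width=8, slack=2)
Line 2: ['the', 'cheese'] (min_width=10, slack=0)
Line 3: ['banana'] (min_width=6, slack=4)
Line 4: ['diamond'] (min_width=7, slack=3)
Line 5: ['sky', 'fish'] (min_width=8, slack=2)
Line 6: ['top', 'quick'] (min_width=9, slack=1)
Line 7: ['paper'] (min_width=5, slack=5)
Line 8: ['early', 'blue'] (min_width=10, slack=0)
Line 9: ['storm'] (min_width=5, slack=5)
Total lines: 9

Answer: 9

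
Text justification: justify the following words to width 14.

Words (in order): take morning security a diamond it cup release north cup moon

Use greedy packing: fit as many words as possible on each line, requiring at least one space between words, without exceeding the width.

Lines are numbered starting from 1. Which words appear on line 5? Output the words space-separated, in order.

Answer: cup moon

Derivation:
Line 1: ['take', 'morning'] (min_width=12, slack=2)
Line 2: ['security', 'a'] (min_width=10, slack=4)
Line 3: ['diamond', 'it', 'cup'] (min_width=14, slack=0)
Line 4: ['release', 'north'] (min_width=13, slack=1)
Line 5: ['cup', 'moon'] (min_width=8, slack=6)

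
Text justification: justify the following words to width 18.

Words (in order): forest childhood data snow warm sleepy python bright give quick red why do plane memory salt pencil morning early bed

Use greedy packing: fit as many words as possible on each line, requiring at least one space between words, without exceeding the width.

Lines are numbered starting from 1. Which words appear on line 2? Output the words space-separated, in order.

Line 1: ['forest', 'childhood'] (min_width=16, slack=2)
Line 2: ['data', 'snow', 'warm'] (min_width=14, slack=4)
Line 3: ['sleepy', 'python'] (min_width=13, slack=5)
Line 4: ['bright', 'give', 'quick'] (min_width=17, slack=1)
Line 5: ['red', 'why', 'do', 'plane'] (min_width=16, slack=2)
Line 6: ['memory', 'salt', 'pencil'] (min_width=18, slack=0)
Line 7: ['morning', 'early', 'bed'] (min_width=17, slack=1)

Answer: data snow warm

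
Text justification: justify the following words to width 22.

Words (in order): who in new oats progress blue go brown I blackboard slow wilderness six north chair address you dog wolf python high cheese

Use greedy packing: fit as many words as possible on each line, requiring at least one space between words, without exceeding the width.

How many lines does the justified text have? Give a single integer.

Answer: 7

Derivation:
Line 1: ['who', 'in', 'new', 'oats'] (min_width=15, slack=7)
Line 2: ['progress', 'blue', 'go', 'brown'] (min_width=22, slack=0)
Line 3: ['I', 'blackboard', 'slow'] (min_width=17, slack=5)
Line 4: ['wilderness', 'six', 'north'] (min_width=20, slack=2)
Line 5: ['chair', 'address', 'you', 'dog'] (min_width=21, slack=1)
Line 6: ['wolf', 'python', 'high'] (min_width=16, slack=6)
Line 7: ['cheese'] (min_width=6, slack=16)
Total lines: 7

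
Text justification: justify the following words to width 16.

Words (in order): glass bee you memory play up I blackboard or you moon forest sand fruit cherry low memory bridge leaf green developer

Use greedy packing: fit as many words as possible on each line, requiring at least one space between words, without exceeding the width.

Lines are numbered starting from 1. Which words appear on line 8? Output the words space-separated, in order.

Answer: leaf green

Derivation:
Line 1: ['glass', 'bee', 'you'] (min_width=13, slack=3)
Line 2: ['memory', 'play', 'up', 'I'] (min_width=16, slack=0)
Line 3: ['blackboard', 'or'] (min_width=13, slack=3)
Line 4: ['you', 'moon', 'forest'] (min_width=15, slack=1)
Line 5: ['sand', 'fruit'] (min_width=10, slack=6)
Line 6: ['cherry', 'low'] (min_width=10, slack=6)
Line 7: ['memory', 'bridge'] (min_width=13, slack=3)
Line 8: ['leaf', 'green'] (min_width=10, slack=6)
Line 9: ['developer'] (min_width=9, slack=7)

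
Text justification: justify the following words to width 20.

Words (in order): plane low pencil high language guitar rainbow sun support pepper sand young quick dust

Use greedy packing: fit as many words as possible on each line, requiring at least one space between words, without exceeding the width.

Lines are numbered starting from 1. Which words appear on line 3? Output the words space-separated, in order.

Line 1: ['plane', 'low', 'pencil'] (min_width=16, slack=4)
Line 2: ['high', 'language', 'guitar'] (min_width=20, slack=0)
Line 3: ['rainbow', 'sun', 'support'] (min_width=19, slack=1)
Line 4: ['pepper', 'sand', 'young'] (min_width=17, slack=3)
Line 5: ['quick', 'dust'] (min_width=10, slack=10)

Answer: rainbow sun support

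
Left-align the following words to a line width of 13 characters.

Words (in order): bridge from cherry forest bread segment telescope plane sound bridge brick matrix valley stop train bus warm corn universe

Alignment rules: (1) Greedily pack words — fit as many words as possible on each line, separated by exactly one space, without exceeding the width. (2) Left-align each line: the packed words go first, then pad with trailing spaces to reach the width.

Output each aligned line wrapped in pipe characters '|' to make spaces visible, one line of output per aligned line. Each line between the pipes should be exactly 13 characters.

Answer: |bridge from  |
|cherry forest|
|bread segment|
|telescope    |
|plane sound  |
|bridge brick |
|matrix valley|
|stop train   |
|bus warm corn|
|universe     |

Derivation:
Line 1: ['bridge', 'from'] (min_width=11, slack=2)
Line 2: ['cherry', 'forest'] (min_width=13, slack=0)
Line 3: ['bread', 'segment'] (min_width=13, slack=0)
Line 4: ['telescope'] (min_width=9, slack=4)
Line 5: ['plane', 'sound'] (min_width=11, slack=2)
Line 6: ['bridge', 'brick'] (min_width=12, slack=1)
Line 7: ['matrix', 'valley'] (min_width=13, slack=0)
Line 8: ['stop', 'train'] (min_width=10, slack=3)
Line 9: ['bus', 'warm', 'corn'] (min_width=13, slack=0)
Line 10: ['universe'] (min_width=8, slack=5)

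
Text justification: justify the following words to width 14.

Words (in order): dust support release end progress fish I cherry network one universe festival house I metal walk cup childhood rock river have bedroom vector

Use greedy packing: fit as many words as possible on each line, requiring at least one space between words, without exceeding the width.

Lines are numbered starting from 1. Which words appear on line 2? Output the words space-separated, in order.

Answer: release end

Derivation:
Line 1: ['dust', 'support'] (min_width=12, slack=2)
Line 2: ['release', 'end'] (min_width=11, slack=3)
Line 3: ['progress', 'fish'] (min_width=13, slack=1)
Line 4: ['I', 'cherry'] (min_width=8, slack=6)
Line 5: ['network', 'one'] (min_width=11, slack=3)
Line 6: ['universe'] (min_width=8, slack=6)
Line 7: ['festival', 'house'] (min_width=14, slack=0)
Line 8: ['I', 'metal', 'walk'] (min_width=12, slack=2)
Line 9: ['cup', 'childhood'] (min_width=13, slack=1)
Line 10: ['rock', 'river'] (min_width=10, slack=4)
Line 11: ['have', 'bedroom'] (min_width=12, slack=2)
Line 12: ['vector'] (min_width=6, slack=8)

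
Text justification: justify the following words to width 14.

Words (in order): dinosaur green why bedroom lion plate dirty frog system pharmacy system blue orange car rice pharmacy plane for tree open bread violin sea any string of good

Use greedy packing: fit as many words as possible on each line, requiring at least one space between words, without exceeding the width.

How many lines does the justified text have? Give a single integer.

Line 1: ['dinosaur', 'green'] (min_width=14, slack=0)
Line 2: ['why', 'bedroom'] (min_width=11, slack=3)
Line 3: ['lion', 'plate'] (min_width=10, slack=4)
Line 4: ['dirty', 'frog'] (min_width=10, slack=4)
Line 5: ['system'] (min_width=6, slack=8)
Line 6: ['pharmacy'] (min_width=8, slack=6)
Line 7: ['system', 'blue'] (min_width=11, slack=3)
Line 8: ['orange', 'car'] (min_width=10, slack=4)
Line 9: ['rice', 'pharmacy'] (min_width=13, slack=1)
Line 10: ['plane', 'for', 'tree'] (min_width=14, slack=0)
Line 11: ['open', 'bread'] (min_width=10, slack=4)
Line 12: ['violin', 'sea', 'any'] (min_width=14, slack=0)
Line 13: ['string', 'of', 'good'] (min_width=14, slack=0)
Total lines: 13

Answer: 13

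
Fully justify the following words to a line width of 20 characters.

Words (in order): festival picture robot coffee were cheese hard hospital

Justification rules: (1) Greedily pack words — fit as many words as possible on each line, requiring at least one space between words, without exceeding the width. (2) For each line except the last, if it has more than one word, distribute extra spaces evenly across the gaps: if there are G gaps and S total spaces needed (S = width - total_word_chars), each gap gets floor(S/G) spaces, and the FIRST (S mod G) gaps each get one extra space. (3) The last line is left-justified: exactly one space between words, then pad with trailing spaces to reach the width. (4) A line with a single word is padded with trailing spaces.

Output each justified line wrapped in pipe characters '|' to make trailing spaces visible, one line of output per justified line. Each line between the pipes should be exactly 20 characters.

Answer: |festival     picture|
|robot   coffee  were|
|cheese hard hospital|

Derivation:
Line 1: ['festival', 'picture'] (min_width=16, slack=4)
Line 2: ['robot', 'coffee', 'were'] (min_width=17, slack=3)
Line 3: ['cheese', 'hard', 'hospital'] (min_width=20, slack=0)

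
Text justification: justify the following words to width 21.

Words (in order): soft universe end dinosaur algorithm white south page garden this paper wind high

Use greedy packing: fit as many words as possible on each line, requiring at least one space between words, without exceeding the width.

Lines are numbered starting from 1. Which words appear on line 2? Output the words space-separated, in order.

Line 1: ['soft', 'universe', 'end'] (min_width=17, slack=4)
Line 2: ['dinosaur', 'algorithm'] (min_width=18, slack=3)
Line 3: ['white', 'south', 'page'] (min_width=16, slack=5)
Line 4: ['garden', 'this', 'paper'] (min_width=17, slack=4)
Line 5: ['wind', 'high'] (min_width=9, slack=12)

Answer: dinosaur algorithm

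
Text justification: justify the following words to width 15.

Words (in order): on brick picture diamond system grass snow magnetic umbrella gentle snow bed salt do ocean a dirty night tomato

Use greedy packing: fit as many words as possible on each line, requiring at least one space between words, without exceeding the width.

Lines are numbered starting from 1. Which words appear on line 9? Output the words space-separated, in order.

Line 1: ['on', 'brick'] (min_width=8, slack=7)
Line 2: ['picture', 'diamond'] (min_width=15, slack=0)
Line 3: ['system', 'grass'] (min_width=12, slack=3)
Line 4: ['snow', 'magnetic'] (min_width=13, slack=2)
Line 5: ['umbrella', 'gentle'] (min_width=15, slack=0)
Line 6: ['snow', 'bed', 'salt'] (min_width=13, slack=2)
Line 7: ['do', 'ocean', 'a'] (min_width=10, slack=5)
Line 8: ['dirty', 'night'] (min_width=11, slack=4)
Line 9: ['tomato'] (min_width=6, slack=9)

Answer: tomato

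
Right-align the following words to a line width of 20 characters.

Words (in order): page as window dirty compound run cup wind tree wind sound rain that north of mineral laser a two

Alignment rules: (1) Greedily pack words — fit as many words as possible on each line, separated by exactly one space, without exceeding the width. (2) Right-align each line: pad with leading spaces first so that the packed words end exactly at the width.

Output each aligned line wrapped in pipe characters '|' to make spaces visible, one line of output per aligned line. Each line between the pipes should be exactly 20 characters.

Answer: |page as window dirty|
|    compound run cup|
|wind tree wind sound|
|  rain that north of|
| mineral laser a two|

Derivation:
Line 1: ['page', 'as', 'window', 'dirty'] (min_width=20, slack=0)
Line 2: ['compound', 'run', 'cup'] (min_width=16, slack=4)
Line 3: ['wind', 'tree', 'wind', 'sound'] (min_width=20, slack=0)
Line 4: ['rain', 'that', 'north', 'of'] (min_width=18, slack=2)
Line 5: ['mineral', 'laser', 'a', 'two'] (min_width=19, slack=1)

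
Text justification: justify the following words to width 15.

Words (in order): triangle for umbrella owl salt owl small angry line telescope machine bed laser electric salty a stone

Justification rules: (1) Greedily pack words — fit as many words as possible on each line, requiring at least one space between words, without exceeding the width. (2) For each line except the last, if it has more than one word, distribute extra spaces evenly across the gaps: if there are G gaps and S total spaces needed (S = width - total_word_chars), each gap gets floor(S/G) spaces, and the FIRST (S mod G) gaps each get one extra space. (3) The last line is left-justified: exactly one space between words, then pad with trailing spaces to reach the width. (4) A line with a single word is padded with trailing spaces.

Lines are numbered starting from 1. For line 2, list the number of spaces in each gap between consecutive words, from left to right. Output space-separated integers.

Answer: 4

Derivation:
Line 1: ['triangle', 'for'] (min_width=12, slack=3)
Line 2: ['umbrella', 'owl'] (min_width=12, slack=3)
Line 3: ['salt', 'owl', 'small'] (min_width=14, slack=1)
Line 4: ['angry', 'line'] (min_width=10, slack=5)
Line 5: ['telescope'] (min_width=9, slack=6)
Line 6: ['machine', 'bed'] (min_width=11, slack=4)
Line 7: ['laser', 'electric'] (min_width=14, slack=1)
Line 8: ['salty', 'a', 'stone'] (min_width=13, slack=2)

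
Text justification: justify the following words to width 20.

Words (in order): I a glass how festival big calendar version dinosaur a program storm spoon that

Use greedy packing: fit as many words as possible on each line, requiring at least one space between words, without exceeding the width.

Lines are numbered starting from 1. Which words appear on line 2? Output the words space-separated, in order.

Answer: festival big

Derivation:
Line 1: ['I', 'a', 'glass', 'how'] (min_width=13, slack=7)
Line 2: ['festival', 'big'] (min_width=12, slack=8)
Line 3: ['calendar', 'version'] (min_width=16, slack=4)
Line 4: ['dinosaur', 'a', 'program'] (min_width=18, slack=2)
Line 5: ['storm', 'spoon', 'that'] (min_width=16, slack=4)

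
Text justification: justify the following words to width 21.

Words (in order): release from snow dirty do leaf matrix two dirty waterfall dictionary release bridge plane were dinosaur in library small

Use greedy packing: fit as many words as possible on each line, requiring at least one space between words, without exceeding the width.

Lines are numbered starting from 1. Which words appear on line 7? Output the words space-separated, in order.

Answer: small

Derivation:
Line 1: ['release', 'from', 'snow'] (min_width=17, slack=4)
Line 2: ['dirty', 'do', 'leaf', 'matrix'] (min_width=20, slack=1)
Line 3: ['two', 'dirty', 'waterfall'] (min_width=19, slack=2)
Line 4: ['dictionary', 'release'] (min_width=18, slack=3)
Line 5: ['bridge', 'plane', 'were'] (min_width=17, slack=4)
Line 6: ['dinosaur', 'in', 'library'] (min_width=19, slack=2)
Line 7: ['small'] (min_width=5, slack=16)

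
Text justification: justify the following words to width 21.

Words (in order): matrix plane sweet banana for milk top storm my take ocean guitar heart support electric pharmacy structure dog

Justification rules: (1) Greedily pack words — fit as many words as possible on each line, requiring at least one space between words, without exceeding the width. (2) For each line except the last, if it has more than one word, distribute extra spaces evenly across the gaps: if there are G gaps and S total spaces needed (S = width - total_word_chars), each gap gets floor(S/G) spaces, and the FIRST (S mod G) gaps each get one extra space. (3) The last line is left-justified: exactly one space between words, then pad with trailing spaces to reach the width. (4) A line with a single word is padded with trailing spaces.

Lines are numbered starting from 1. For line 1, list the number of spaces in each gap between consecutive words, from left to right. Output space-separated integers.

Line 1: ['matrix', 'plane', 'sweet'] (min_width=18, slack=3)
Line 2: ['banana', 'for', 'milk', 'top'] (min_width=19, slack=2)
Line 3: ['storm', 'my', 'take', 'ocean'] (min_width=19, slack=2)
Line 4: ['guitar', 'heart', 'support'] (min_width=20, slack=1)
Line 5: ['electric', 'pharmacy'] (min_width=17, slack=4)
Line 6: ['structure', 'dog'] (min_width=13, slack=8)

Answer: 3 2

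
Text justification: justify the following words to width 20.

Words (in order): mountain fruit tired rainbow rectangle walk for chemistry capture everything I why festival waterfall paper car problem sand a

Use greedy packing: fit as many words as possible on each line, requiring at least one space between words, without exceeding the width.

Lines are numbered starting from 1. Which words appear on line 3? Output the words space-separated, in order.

Answer: walk for chemistry

Derivation:
Line 1: ['mountain', 'fruit', 'tired'] (min_width=20, slack=0)
Line 2: ['rainbow', 'rectangle'] (min_width=17, slack=3)
Line 3: ['walk', 'for', 'chemistry'] (min_width=18, slack=2)
Line 4: ['capture', 'everything', 'I'] (min_width=20, slack=0)
Line 5: ['why', 'festival'] (min_width=12, slack=8)
Line 6: ['waterfall', 'paper', 'car'] (min_width=19, slack=1)
Line 7: ['problem', 'sand', 'a'] (min_width=14, slack=6)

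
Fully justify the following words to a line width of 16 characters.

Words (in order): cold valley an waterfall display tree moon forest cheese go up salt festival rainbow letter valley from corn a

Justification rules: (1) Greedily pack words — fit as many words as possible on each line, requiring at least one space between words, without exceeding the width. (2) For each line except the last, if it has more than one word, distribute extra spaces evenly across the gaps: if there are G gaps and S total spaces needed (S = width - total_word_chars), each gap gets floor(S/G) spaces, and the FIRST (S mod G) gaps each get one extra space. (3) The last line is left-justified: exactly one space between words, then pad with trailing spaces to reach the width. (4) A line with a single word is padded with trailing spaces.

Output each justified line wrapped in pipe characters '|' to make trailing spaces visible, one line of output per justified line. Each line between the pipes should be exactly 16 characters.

Answer: |cold  valley  an|
|waterfall       |
|display     tree|
|moon      forest|
|cheese   go   up|
|salt    festival|
|rainbow   letter|
|valley from corn|
|a               |

Derivation:
Line 1: ['cold', 'valley', 'an'] (min_width=14, slack=2)
Line 2: ['waterfall'] (min_width=9, slack=7)
Line 3: ['display', 'tree'] (min_width=12, slack=4)
Line 4: ['moon', 'forest'] (min_width=11, slack=5)
Line 5: ['cheese', 'go', 'up'] (min_width=12, slack=4)
Line 6: ['salt', 'festival'] (min_width=13, slack=3)
Line 7: ['rainbow', 'letter'] (min_width=14, slack=2)
Line 8: ['valley', 'from', 'corn'] (min_width=16, slack=0)
Line 9: ['a'] (min_width=1, slack=15)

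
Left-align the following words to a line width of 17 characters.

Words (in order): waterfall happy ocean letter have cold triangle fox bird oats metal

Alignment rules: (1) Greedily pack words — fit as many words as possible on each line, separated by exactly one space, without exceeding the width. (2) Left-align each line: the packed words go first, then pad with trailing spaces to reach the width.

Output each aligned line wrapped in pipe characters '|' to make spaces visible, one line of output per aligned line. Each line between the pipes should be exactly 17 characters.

Answer: |waterfall happy  |
|ocean letter have|
|cold triangle fox|
|bird oats metal  |

Derivation:
Line 1: ['waterfall', 'happy'] (min_width=15, slack=2)
Line 2: ['ocean', 'letter', 'have'] (min_width=17, slack=0)
Line 3: ['cold', 'triangle', 'fox'] (min_width=17, slack=0)
Line 4: ['bird', 'oats', 'metal'] (min_width=15, slack=2)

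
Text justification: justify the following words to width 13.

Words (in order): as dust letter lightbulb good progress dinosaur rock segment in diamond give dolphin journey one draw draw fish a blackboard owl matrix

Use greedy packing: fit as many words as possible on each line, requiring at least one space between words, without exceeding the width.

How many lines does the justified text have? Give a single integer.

Answer: 13

Derivation:
Line 1: ['as', 'dust'] (min_width=7, slack=6)
Line 2: ['letter'] (min_width=6, slack=7)
Line 3: ['lightbulb'] (min_width=9, slack=4)
Line 4: ['good', 'progress'] (min_width=13, slack=0)
Line 5: ['dinosaur', 'rock'] (min_width=13, slack=0)
Line 6: ['segment', 'in'] (min_width=10, slack=3)
Line 7: ['diamond', 'give'] (min_width=12, slack=1)
Line 8: ['dolphin'] (min_width=7, slack=6)
Line 9: ['journey', 'one'] (min_width=11, slack=2)
Line 10: ['draw', 'draw'] (min_width=9, slack=4)
Line 11: ['fish', 'a'] (min_width=6, slack=7)
Line 12: ['blackboard'] (min_width=10, slack=3)
Line 13: ['owl', 'matrix'] (min_width=10, slack=3)
Total lines: 13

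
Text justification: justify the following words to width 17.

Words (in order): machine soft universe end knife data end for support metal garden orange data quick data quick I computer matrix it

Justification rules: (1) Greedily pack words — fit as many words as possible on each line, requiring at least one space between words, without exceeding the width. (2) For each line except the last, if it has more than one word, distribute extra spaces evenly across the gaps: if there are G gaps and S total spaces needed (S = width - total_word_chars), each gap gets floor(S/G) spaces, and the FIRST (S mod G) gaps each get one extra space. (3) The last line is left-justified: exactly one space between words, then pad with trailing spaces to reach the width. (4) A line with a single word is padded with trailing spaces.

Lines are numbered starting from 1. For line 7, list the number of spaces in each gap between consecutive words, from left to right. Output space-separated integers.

Answer: 2 1

Derivation:
Line 1: ['machine', 'soft'] (min_width=12, slack=5)
Line 2: ['universe', 'end'] (min_width=12, slack=5)
Line 3: ['knife', 'data', 'end'] (min_width=14, slack=3)
Line 4: ['for', 'support', 'metal'] (min_width=17, slack=0)
Line 5: ['garden', 'orange'] (min_width=13, slack=4)
Line 6: ['data', 'quick', 'data'] (min_width=15, slack=2)
Line 7: ['quick', 'I', 'computer'] (min_width=16, slack=1)
Line 8: ['matrix', 'it'] (min_width=9, slack=8)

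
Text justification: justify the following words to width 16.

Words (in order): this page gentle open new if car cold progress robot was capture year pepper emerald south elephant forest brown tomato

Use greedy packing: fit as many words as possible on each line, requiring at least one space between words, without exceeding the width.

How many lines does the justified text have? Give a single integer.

Answer: 9

Derivation:
Line 1: ['this', 'page', 'gentle'] (min_width=16, slack=0)
Line 2: ['open', 'new', 'if', 'car'] (min_width=15, slack=1)
Line 3: ['cold', 'progress'] (min_width=13, slack=3)
Line 4: ['robot', 'was'] (min_width=9, slack=7)
Line 5: ['capture', 'year'] (min_width=12, slack=4)
Line 6: ['pepper', 'emerald'] (min_width=14, slack=2)
Line 7: ['south', 'elephant'] (min_width=14, slack=2)
Line 8: ['forest', 'brown'] (min_width=12, slack=4)
Line 9: ['tomato'] (min_width=6, slack=10)
Total lines: 9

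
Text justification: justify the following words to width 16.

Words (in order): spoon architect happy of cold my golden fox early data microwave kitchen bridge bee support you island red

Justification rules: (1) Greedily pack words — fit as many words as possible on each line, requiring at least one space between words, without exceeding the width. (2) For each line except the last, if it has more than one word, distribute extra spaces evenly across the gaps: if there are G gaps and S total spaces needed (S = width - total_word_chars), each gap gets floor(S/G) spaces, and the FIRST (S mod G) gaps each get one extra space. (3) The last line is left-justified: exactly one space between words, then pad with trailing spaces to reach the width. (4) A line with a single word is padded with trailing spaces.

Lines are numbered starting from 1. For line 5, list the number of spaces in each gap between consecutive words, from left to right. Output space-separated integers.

Line 1: ['spoon', 'architect'] (min_width=15, slack=1)
Line 2: ['happy', 'of', 'cold', 'my'] (min_width=16, slack=0)
Line 3: ['golden', 'fox', 'early'] (min_width=16, slack=0)
Line 4: ['data', 'microwave'] (min_width=14, slack=2)
Line 5: ['kitchen', 'bridge'] (min_width=14, slack=2)
Line 6: ['bee', 'support', 'you'] (min_width=15, slack=1)
Line 7: ['island', 'red'] (min_width=10, slack=6)

Answer: 3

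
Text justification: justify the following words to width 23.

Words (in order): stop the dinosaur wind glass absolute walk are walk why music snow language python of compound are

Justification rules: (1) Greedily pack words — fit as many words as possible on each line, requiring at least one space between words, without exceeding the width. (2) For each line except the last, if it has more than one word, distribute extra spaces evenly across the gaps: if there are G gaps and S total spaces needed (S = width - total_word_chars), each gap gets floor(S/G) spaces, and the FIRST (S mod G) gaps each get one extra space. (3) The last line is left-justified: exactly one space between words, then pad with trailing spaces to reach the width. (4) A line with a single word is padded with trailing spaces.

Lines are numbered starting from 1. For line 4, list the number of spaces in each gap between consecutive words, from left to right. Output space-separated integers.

Line 1: ['stop', 'the', 'dinosaur', 'wind'] (min_width=22, slack=1)
Line 2: ['glass', 'absolute', 'walk', 'are'] (min_width=23, slack=0)
Line 3: ['walk', 'why', 'music', 'snow'] (min_width=19, slack=4)
Line 4: ['language', 'python', 'of'] (min_width=18, slack=5)
Line 5: ['compound', 'are'] (min_width=12, slack=11)

Answer: 4 3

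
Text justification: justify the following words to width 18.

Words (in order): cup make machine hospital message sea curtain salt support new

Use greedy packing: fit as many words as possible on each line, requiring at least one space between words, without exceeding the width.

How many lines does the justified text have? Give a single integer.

Answer: 4

Derivation:
Line 1: ['cup', 'make', 'machine'] (min_width=16, slack=2)
Line 2: ['hospital', 'message'] (min_width=16, slack=2)
Line 3: ['sea', 'curtain', 'salt'] (min_width=16, slack=2)
Line 4: ['support', 'new'] (min_width=11, slack=7)
Total lines: 4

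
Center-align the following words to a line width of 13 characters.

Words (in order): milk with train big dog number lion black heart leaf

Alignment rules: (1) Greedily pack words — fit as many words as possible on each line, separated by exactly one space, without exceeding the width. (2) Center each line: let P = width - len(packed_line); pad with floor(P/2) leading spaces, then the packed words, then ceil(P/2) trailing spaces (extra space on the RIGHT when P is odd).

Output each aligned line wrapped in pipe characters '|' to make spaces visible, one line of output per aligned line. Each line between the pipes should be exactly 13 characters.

Answer: |  milk with  |
|train big dog|
| number lion |
| black heart |
|    leaf     |

Derivation:
Line 1: ['milk', 'with'] (min_width=9, slack=4)
Line 2: ['train', 'big', 'dog'] (min_width=13, slack=0)
Line 3: ['number', 'lion'] (min_width=11, slack=2)
Line 4: ['black', 'heart'] (min_width=11, slack=2)
Line 5: ['leaf'] (min_width=4, slack=9)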